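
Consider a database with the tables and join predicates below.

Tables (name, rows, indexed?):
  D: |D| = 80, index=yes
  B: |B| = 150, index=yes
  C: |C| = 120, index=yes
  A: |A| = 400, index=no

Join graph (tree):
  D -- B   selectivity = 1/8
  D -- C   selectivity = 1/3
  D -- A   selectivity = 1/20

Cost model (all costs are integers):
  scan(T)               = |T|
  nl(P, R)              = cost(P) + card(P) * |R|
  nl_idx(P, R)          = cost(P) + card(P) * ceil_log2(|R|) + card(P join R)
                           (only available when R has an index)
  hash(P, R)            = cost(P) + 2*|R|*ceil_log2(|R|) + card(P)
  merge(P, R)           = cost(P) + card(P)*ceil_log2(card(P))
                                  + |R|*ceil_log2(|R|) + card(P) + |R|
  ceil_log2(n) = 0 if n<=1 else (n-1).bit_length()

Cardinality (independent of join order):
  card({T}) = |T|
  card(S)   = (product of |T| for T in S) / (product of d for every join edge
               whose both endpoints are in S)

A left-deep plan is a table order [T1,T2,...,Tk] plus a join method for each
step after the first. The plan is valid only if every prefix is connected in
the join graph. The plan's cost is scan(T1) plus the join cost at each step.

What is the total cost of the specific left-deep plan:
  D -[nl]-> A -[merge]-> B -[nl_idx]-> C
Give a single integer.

step 1: scan D: cost=80, card=80
step 2: join A via nl
    card(P join A) = 80*400/(20) = 1600
    cost = 80 + 80*400 = 32080
step 3: join B via merge
    card(P join B) = 1600*150/(8) = 30000
    cost = 32080 + 1600*11 + 150*8 + 1600 + 150 = 52630
step 4: join C via nl_idx
    card(P join C) = 30000*120/(3) = 1200000
    cost = 52630 + 30000*7 + 1200000 = 1462630

1462630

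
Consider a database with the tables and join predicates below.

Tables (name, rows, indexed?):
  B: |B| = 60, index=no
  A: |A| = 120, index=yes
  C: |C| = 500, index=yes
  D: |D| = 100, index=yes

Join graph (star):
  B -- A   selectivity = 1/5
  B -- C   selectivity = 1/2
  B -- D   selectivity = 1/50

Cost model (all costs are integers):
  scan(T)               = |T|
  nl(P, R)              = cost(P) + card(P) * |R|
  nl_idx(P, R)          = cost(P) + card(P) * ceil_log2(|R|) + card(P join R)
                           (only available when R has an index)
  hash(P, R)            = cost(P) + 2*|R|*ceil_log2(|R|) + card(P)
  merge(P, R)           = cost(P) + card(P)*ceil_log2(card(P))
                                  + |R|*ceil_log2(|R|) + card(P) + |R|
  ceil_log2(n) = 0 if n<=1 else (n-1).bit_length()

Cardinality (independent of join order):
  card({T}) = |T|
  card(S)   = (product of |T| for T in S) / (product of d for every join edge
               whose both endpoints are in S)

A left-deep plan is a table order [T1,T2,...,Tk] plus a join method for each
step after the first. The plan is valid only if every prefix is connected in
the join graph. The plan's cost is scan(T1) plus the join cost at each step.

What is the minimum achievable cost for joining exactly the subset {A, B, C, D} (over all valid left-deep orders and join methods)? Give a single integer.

Selinger DP over subsets of {A,B,C,D}:
  {B}: scan cost=60, card=60
  {A}: scan cost=120, card=120
  {C}: scan cost=500, card=500
  {D}: scan cost=100, card=100
  {AB}: card=1440; try (B,hash)→960, (A,merge)→1440, (B,merge)→1500, (A,hash)→1800, (A,nl_idx)→1920, (A,nl)→7260 …(+1); best=960 via (B,hash)
  {BC}: card=15000; try (B,hash)→1720, (C,merge)→5480, (B,merge)→5920, (C,hash)→9120, (C,nl_idx)→15600, (C,nl)→30060 …(+1); best=1720 via (B,hash)
  {BD}: card=120; try (D,nl_idx)→600, (B,hash)→920, (D,merge)→1280, (B,merge)→1320, (D,hash)→1520, (D,nl)→6060 …(+1); best=600 via (D,nl_idx)
  {ABC}: card=360000; try (C,hash)→11400, (A,hash)→18400, (C,merge)→23240, (A,merge)→227680, (C,nl_idx)→373920, (A,nl_idx)→466720 …(+2); best=11400 via (C,hash)
  {ABD}: card=2880; try (A,hash)→2400, (A,merge)→2520, (D,hash)→3800, (A,nl_idx)→4320, (D,nl_idx)→13920, (A,nl)→15000 …(+2); best=2400 via (A,hash)
  {BCD}: card=30000; try (C,merge)→6560, (C,hash)→9720, (D,hash)→18120, (C,nl_idx)→31680, (C,nl)→60600, (D,nl_idx)→136720 …(+2); best=6560 via (C,merge)
  {ABCD}: card=720000; try (C,hash)→14280, (A,hash)→38240, (C,merge)→44840, (D,hash)→372800, (A,merge)→487520, (C,nl_idx)→748320 …(+6); best=14280 via (C,hash)

14280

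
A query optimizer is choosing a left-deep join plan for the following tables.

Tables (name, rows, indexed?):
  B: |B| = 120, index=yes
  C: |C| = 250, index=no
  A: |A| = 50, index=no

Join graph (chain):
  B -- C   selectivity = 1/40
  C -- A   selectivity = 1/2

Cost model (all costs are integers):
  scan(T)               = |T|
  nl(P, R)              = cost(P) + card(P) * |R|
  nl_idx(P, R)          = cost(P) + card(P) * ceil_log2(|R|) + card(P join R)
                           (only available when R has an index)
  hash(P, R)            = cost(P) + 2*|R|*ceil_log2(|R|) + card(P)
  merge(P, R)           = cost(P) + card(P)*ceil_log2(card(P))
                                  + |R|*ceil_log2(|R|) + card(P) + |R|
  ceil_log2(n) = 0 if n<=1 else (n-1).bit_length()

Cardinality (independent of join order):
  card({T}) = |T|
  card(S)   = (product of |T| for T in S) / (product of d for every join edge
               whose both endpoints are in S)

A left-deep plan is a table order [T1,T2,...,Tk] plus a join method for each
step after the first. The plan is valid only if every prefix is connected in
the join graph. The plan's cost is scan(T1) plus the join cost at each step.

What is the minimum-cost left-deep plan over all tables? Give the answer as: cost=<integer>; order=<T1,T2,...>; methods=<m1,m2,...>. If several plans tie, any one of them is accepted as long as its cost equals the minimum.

Selinger DP (subsets sized 1..n):
  {B}: scan cost=120, card=120
  {C}: scan cost=250, card=250
  {A}: scan cost=50, card=50
  {BC}: card=750; try (B,hash)→2180, (B,nl_idx)→2750, (C,merge)→3330, (B,merge)→3460, (C,hash)→4240, (C,nl)→30120 …(+1); best=2180 via (B,hash)
  {AC}: card=6250; try (A,hash)→1100, (C,merge)→2650, (A,merge)→2850, (C,hash)→4100, (C,nl)→12550, (A,nl)→12750; best=1100 via (A,hash)
  {ABC}: card=18750; try (A,hash)→3530, (B,hash)→9030, (A,merge)→10780, (A,nl)→39680, (B,nl_idx)→63600, (B,merge)→89560 …(+1); best=3530 via (A,hash)

cost=3530; order=C,B,A; methods=hash,hash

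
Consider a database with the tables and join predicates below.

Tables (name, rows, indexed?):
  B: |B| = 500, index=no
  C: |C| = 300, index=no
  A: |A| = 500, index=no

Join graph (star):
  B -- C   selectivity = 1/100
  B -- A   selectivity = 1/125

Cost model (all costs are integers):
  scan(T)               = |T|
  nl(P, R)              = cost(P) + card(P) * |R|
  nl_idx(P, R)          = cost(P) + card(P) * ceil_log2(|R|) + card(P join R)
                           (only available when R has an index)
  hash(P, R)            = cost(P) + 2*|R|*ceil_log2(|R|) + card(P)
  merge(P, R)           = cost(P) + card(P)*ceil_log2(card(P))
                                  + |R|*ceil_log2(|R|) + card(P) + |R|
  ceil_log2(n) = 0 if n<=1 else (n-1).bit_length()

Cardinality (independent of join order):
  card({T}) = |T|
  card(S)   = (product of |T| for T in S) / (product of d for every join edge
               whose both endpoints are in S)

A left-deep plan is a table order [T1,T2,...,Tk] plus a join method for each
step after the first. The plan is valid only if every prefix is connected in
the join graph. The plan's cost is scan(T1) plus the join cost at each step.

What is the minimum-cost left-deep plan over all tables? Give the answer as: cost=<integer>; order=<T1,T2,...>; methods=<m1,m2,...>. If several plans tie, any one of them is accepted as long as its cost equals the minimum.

Selinger DP (subsets sized 1..n):
  {B}: scan cost=500, card=500
  {C}: scan cost=300, card=300
  {A}: scan cost=500, card=500
  {BC}: card=1500; try (C,hash)→6400, (B,merge)→8300, (C,merge)→8500, (B,hash)→9600, (B,nl)→150300, (C,nl)→150500; best=6400 via (C,hash)
  {AB}: card=2000; try (B,hash)→10000, (A,hash)→10000, (B,merge)→10500, (A,merge)→10500, (B,nl)→250500, (A,nl)→250500; best=10000 via (B,hash)
  {ABC}: card=6000; try (A,hash)→16900, (C,hash)→17400, (A,merge)→29400, (C,merge)→37000, (C,nl)→610000, (A,nl)→756400; best=16900 via (A,hash)

cost=16900; order=B,C,A; methods=hash,hash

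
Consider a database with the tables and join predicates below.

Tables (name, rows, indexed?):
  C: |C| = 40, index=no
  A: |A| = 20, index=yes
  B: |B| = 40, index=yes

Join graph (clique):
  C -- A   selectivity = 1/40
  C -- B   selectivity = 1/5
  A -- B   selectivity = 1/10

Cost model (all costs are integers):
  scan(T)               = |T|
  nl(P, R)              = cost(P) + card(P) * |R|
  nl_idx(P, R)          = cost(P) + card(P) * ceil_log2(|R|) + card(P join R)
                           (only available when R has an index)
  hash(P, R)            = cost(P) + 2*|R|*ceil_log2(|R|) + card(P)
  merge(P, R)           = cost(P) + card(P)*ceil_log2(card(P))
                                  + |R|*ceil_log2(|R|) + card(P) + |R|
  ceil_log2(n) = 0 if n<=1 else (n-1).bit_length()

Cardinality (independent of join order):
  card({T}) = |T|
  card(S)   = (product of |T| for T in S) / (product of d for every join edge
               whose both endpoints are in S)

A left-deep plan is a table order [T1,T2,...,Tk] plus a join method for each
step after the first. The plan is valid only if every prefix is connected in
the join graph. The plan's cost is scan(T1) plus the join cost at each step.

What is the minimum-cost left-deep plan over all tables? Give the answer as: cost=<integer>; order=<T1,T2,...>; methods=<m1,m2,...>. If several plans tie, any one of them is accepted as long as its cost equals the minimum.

cost=396; order=C,A,B; methods=nl_idx,nl_idx

Selinger DP (subsets sized 1..n):
  {C}: scan cost=40, card=40
  {A}: scan cost=20, card=20
  {B}: scan cost=40, card=40
  {AC}: card=20; try (A,nl_idx)→260, (A,hash)→280, (C,merge)→420, (A,merge)→440, (C,hash)→520, (C,nl)→820 …(+1); best=260 via (A,nl_idx)
  {BC}: card=320; try (C,hash)→560, (B,hash)→560, (C,merge)→600, (B,merge)→600, (B,nl_idx)→600, (C,nl)→1640 …(+1); best=560 via (C,hash)
  {AB}: card=80; try (B,nl_idx)→220, (A,hash)→280, (A,nl_idx)→320, (B,merge)→420, (A,merge)→440, (B,hash)→520 …(+2); best=220 via (B,nl_idx)
  {ABC}: card=16; try (B,nl_idx)→396, (B,merge)→660, (B,hash)→760, (C,hash)→780, (B,nl)→1060, (A,hash)→1080 …(+5); best=396 via (B,nl_idx)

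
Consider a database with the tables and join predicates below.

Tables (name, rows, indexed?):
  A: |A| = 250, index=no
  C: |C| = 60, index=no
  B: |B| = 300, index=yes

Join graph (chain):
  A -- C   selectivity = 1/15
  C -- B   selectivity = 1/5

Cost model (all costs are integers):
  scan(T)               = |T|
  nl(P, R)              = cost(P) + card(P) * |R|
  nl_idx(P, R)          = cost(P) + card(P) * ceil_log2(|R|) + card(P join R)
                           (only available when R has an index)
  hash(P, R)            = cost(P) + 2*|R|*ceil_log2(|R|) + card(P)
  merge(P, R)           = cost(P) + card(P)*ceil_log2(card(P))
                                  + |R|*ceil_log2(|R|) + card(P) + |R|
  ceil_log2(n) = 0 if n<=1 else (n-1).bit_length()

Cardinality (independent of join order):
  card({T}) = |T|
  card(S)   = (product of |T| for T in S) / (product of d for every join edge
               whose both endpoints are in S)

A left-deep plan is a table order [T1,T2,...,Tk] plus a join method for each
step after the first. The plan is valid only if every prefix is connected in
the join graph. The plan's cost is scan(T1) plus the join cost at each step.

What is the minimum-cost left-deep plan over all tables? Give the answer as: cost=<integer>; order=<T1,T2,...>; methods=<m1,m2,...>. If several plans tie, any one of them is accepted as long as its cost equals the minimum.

Selinger DP (subsets sized 1..n):
  {A}: scan cost=250, card=250
  {C}: scan cost=60, card=60
  {B}: scan cost=300, card=300
  {AC}: card=1000; try (C,hash)→1220, (A,merge)→2730, (C,merge)→2920, (A,hash)→4120, (A,nl)→15060, (C,nl)→15250; best=1220 via (C,hash)
  {BC}: card=3600; try (C,hash)→1320, (B,merge)→3480, (C,merge)→3720, (B,nl_idx)→4200, (B,hash)→5520, (B,nl)→18060 …(+1); best=1320 via (C,hash)
  {ABC}: card=60000; try (B,hash)→7620, (A,hash)→8920, (B,merge)→15220, (A,merge)→50370, (B,nl_idx)→70220, (B,nl)→301220 …(+1); best=7620 via (B,hash)

cost=7620; order=A,C,B; methods=hash,hash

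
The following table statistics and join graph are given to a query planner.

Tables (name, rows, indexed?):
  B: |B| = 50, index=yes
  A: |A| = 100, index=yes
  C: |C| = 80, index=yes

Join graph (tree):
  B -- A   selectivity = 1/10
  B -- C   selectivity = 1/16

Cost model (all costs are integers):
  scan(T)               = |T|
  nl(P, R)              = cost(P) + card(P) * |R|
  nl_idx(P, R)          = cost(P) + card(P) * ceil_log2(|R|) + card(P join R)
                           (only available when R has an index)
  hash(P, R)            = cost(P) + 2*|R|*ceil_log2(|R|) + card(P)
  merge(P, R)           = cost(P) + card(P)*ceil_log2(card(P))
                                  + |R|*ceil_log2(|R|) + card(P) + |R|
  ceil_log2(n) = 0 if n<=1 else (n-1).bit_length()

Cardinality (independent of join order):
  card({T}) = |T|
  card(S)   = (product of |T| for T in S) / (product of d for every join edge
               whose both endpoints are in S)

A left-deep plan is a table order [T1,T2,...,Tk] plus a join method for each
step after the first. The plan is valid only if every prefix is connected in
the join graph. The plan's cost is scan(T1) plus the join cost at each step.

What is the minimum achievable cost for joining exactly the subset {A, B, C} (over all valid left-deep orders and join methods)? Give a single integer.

2300

Selinger DP over subsets of {A,B,C}:
  {B}: scan cost=50, card=50
  {A}: scan cost=100, card=100
  {C}: scan cost=80, card=80
  {AB}: card=500; try (B,hash)→800, (A,nl_idx)→900, (B,nl_idx)→1200, (A,merge)→1200, (B,merge)→1250, (A,hash)→1500 …(+2); best=800 via (B,hash)
  {BC}: card=250; try (C,nl_idx)→650, (B,hash)→760, (B,nl_idx)→810, (C,merge)→1040, (B,merge)→1070, (C,hash)→1220 …(+2); best=650 via (C,nl_idx)
  {ABC}: card=2500; try (A,hash)→2300, (C,hash)→2420, (A,merge)→3700, (A,nl_idx)→4900, (C,merge)→6440, (C,nl_idx)→6800 …(+2); best=2300 via (A,hash)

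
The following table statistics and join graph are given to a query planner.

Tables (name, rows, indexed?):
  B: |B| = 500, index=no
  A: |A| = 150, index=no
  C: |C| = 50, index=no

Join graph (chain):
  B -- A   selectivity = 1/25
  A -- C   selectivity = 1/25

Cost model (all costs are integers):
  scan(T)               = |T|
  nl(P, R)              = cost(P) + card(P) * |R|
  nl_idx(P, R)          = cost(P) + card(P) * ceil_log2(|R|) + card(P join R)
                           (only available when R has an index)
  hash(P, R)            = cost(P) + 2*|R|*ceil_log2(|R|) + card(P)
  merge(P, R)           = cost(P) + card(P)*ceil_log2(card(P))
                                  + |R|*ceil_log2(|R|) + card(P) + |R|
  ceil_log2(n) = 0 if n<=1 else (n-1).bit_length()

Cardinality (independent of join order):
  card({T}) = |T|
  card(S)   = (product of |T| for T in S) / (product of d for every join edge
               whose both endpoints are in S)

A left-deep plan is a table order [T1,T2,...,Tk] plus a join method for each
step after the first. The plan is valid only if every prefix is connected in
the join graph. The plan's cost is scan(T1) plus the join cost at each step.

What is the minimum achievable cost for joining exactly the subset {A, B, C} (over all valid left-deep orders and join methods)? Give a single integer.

Selinger DP over subsets of {A,B,C}:
  {B}: scan cost=500, card=500
  {A}: scan cost=150, card=150
  {C}: scan cost=50, card=50
  {AB}: card=3000; try (A,hash)→3400, (B,merge)→6500, (A,merge)→6850, (B,hash)→9300, (B,nl)→75150, (A,nl)→75500; best=3400 via (A,hash)
  {AC}: card=300; try (C,hash)→900, (A,merge)→1750, (C,merge)→1850, (A,hash)→2500, (A,nl)→7550, (C,nl)→7650; best=900 via (C,hash)
  {ABC}: card=6000; try (C,hash)→7000, (B,merge)→8900, (B,hash)→10200, (C,merge)→42750, (B,nl)→150900, (C,nl)→153400; best=7000 via (C,hash)

7000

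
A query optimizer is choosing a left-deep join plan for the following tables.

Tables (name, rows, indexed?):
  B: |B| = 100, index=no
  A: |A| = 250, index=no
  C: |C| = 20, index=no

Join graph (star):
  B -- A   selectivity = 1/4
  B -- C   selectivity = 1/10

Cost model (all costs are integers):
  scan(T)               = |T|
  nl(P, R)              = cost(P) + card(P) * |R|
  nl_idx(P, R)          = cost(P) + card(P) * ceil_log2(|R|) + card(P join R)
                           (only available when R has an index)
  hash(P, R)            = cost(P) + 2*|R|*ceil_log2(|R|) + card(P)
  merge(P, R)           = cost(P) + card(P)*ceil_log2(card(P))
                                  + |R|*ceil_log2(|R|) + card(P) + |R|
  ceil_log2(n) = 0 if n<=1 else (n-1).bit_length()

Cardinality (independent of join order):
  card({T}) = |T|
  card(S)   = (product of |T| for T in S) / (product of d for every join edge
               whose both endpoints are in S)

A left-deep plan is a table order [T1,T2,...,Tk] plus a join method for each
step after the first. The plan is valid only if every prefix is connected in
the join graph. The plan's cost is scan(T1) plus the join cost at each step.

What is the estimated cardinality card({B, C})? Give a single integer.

Tables in S: B(100), C(20)
Edges inside S: B-C(d=10)
numerator = 100 * 20 = 2000
denominator = 10 = 10
card(S) = 2000 / 10 = 200

200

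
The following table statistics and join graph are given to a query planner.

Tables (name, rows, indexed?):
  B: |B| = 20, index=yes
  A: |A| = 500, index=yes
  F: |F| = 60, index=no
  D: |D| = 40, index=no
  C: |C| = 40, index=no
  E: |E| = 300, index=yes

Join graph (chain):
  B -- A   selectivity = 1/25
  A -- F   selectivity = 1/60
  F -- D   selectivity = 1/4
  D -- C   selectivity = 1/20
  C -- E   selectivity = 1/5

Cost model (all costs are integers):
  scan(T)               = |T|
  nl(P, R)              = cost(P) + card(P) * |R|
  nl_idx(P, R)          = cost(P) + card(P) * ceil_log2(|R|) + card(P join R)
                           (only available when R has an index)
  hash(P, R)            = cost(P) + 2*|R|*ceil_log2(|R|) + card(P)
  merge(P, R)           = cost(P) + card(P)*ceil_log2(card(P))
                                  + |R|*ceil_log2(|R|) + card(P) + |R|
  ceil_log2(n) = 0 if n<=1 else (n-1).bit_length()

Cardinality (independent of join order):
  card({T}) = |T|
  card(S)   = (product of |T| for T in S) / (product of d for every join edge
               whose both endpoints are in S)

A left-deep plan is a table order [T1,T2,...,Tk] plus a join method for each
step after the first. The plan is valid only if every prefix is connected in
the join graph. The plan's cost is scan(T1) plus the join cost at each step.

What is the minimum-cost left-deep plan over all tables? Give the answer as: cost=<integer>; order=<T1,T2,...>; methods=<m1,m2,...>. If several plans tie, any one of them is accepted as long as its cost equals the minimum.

Selinger DP (subsets sized 1..n):
  {B}: scan cost=20, card=20
  {A}: scan cost=500, card=500
  {F}: scan cost=60, card=60
  {D}: scan cost=40, card=40
  {C}: scan cost=40, card=40
  {E}: scan cost=300, card=300
  {AB}: card=400; try (A,nl_idx)→600, (B,hash)→1200, (B,nl_idx)→3400, (A,merge)→5140, (B,merge)→5620, (A,hash)→9040 …(+2); best=600 via (A,nl_idx)
  {AF}: card=500; try (A,nl_idx)→1100, (F,hash)→1720, (A,merge)→5480, (F,merge)→5920, (A,hash)→9120, (A,nl)→30060 …(+1); best=1100 via (A,nl_idx)
  {DF}: card=600; try (D,hash)→600, (F,merge)→740, (D,merge)→760, (F,hash)→800, (F,nl)→2440, (D,nl)→2460; best=600 via (D,hash)
  {CD}: card=80; try (D,hash)→560, (C,hash)→560, (D,merge)→600, (C,merge)→600, (D,nl)→1640, (C,nl)→1640; best=560 via (D,hash)
  {CE}: card=2400; try (C,hash)→1080, (E,nl_idx)→2800, (E,merge)→3320, (C,merge)→3580, (E,hash)→5480, (E,nl)→12040 …(+1); best=1080 via (C,hash)
  {ABF}: card=400; try (F,hash)→1720, (B,hash)→1800, (B,nl_idx)→4000, (F,merge)→5020, (B,merge)→6220, (B,nl)→11100 …(+1); best=1720 via (F,hash)
  {ADF}: card=5000; try (D,hash)→2080, (D,merge)→6380, (A,hash)→10200, (A,nl_idx)→11000, (A,merge)→12200, (D,nl)→21100 …(+1); best=2080 via (D,hash)
  {CDF}: card=1200; try (F,hash)→1360, (F,merge)→1620, (C,hash)→1680, (F,nl)→5360, (C,merge)→7480, (C,nl)→24600; best=1360 via (F,hash)
  {CDE}: card=4800; try (D,hash)→3960, (E,merge)→4200, (E,hash)→6040, (E,nl_idx)→6080, (E,nl)→24560, (D,merge)→32560 …(+1); best=3960 via (D,hash)
  {ABDF}: card=4000; try (D,hash)→2600, (D,merge)→6000, (B,hash)→7280, (D,nl)→17720, (B,nl_idx)→31080, (B,merge)→72200 …(+1); best=2600 via (D,hash)
  {ACDF}: card=10000; try (C,hash)→7560, (A,hash)→11560, (A,merge)→20760, (A,nl_idx)→22160, (C,merge)→72360, (C,nl)→202080 …(+1); best=7560 via (C,hash)
  {CDEF}: card=72000; try (E,hash)→7960, (F,hash)→9480, (E,merge)→18760, (F,merge)→71580, (E,nl_idx)→84160, (F,nl)→291960 …(+1); best=7960 via (E,hash)
  {ABCDF}: card=8000; try (C,hash)→7080, (B,hash)→17760, (C,merge)→54880, (B,nl_idx)→65560, (B,merge)→157680, (C,nl)→162600 …(+1); best=7080 via (C,hash)
  {ACDEF}: card=600000; try (E,hash)→22960, (A,hash)→88960, (E,merge)→160560, (E,nl_idx)→697560, (A,nl_idx)→1255960, (A,merge)→1308960 …(+2); best=22960 via (E,hash)
  {ABCDEF}: card=480000; try (E,hash)→20480, (E,merge)→122080, (E,nl_idx)→559080, (B,hash)→623160, (E,nl)→2407080, (B,nl_idx)→3502960 …(+2); best=20480 via (E,hash)

cost=20480; order=B,A,F,D,C,E; methods=nl_idx,hash,hash,hash,hash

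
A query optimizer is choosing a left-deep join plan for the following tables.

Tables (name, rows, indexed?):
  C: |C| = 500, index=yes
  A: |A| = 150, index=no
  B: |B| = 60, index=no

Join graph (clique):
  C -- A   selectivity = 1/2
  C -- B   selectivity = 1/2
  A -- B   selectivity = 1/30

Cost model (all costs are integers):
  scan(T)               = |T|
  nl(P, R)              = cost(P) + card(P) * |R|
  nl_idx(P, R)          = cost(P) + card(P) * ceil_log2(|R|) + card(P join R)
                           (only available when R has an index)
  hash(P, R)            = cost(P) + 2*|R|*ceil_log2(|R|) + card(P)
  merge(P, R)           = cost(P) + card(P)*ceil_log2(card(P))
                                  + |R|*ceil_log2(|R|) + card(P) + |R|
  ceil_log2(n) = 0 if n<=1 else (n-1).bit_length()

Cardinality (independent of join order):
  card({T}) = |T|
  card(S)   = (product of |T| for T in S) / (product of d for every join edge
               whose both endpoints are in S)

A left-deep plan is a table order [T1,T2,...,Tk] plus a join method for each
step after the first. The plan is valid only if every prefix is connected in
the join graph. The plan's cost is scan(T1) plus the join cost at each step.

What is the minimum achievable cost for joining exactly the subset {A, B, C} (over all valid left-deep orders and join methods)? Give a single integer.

9020

Selinger DP over subsets of {A,B,C}:
  {C}: scan cost=500, card=500
  {A}: scan cost=150, card=150
  {B}: scan cost=60, card=60
  {AC}: card=37500; try (A,hash)→3400, (C,merge)→6500, (A,merge)→6850, (C,hash)→9300, (C,nl_idx)→39000, (C,nl)→75150 …(+1); best=3400 via (A,hash)
  {BC}: card=15000; try (B,hash)→1720, (C,merge)→5480, (B,merge)→5920, (C,hash)→9120, (C,nl_idx)→15600, (C,nl)→30060 …(+1); best=1720 via (B,hash)
  {AB}: card=300; try (B,hash)→1020, (A,merge)→1830, (B,merge)→1920, (A,hash)→2520, (A,nl)→9060, (B,nl)→9150; best=1020 via (B,hash)
  {ABC}: card=37500; try (C,merge)→9020, (C,hash)→10320, (A,hash)→19120, (C,nl_idx)→41220, (B,hash)→41620, (C,nl)→151020 …(+4); best=9020 via (C,merge)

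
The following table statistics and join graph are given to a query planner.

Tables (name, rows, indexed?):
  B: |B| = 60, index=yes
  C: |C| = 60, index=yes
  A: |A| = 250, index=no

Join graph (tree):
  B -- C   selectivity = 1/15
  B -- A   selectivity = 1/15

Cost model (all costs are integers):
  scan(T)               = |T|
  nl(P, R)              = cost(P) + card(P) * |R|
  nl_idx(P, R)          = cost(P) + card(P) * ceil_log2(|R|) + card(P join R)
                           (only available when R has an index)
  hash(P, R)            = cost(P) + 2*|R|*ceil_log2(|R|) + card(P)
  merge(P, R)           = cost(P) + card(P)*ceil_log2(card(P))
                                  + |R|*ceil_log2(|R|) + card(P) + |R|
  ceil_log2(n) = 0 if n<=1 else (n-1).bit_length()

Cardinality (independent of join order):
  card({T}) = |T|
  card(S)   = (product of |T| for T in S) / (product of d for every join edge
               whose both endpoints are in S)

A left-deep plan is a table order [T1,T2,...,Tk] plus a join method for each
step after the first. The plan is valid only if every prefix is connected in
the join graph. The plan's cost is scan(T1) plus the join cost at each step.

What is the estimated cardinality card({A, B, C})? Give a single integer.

Tables in S: A(250), B(60), C(60)
Edges inside S: B-C(d=15), B-A(d=15)
numerator = 250 * 60 * 60 = 900000
denominator = 15 * 15 = 225
card(S) = 900000 / 225 = 4000

4000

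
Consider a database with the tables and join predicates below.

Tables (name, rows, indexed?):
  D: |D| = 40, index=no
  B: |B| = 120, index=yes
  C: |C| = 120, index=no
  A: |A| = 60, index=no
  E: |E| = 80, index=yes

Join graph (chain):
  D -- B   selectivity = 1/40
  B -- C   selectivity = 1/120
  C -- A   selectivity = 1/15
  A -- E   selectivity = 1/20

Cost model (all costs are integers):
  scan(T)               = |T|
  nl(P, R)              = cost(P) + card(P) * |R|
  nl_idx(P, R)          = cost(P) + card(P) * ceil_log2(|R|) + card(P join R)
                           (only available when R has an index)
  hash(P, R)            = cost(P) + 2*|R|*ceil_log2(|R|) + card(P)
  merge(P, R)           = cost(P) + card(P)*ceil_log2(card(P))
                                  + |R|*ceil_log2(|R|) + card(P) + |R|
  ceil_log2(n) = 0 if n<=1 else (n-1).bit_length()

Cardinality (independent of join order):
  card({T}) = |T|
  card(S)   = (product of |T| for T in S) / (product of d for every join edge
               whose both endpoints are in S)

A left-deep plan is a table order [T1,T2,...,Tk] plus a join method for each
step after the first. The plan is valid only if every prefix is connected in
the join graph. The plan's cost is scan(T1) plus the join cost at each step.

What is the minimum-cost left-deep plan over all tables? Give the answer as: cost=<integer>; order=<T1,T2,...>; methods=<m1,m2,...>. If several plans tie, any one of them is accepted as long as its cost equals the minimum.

cost=4120; order=C,B,D,A,E; methods=nl_idx,hash,hash,hash

Selinger DP (subsets sized 1..n):
  {D}: scan cost=40, card=40
  {B}: scan cost=120, card=120
  {C}: scan cost=120, card=120
  {A}: scan cost=60, card=60
  {E}: scan cost=80, card=80
  {BD}: card=120; try (B,nl_idx)→440, (D,hash)→720, (B,merge)→1280, (D,merge)→1360, (B,hash)→1760, (B,nl)→4840 …(+1); best=440 via (B,nl_idx)
  {BC}: card=120; try (B,nl_idx)→1080, (C,hash)→1920, (B,hash)→1920, (C,merge)→2040, (B,merge)→2040, (C,nl)→14520 …(+1); best=1080 via (B,nl_idx)
  {AC}: card=480; try (A,hash)→960, (C,merge)→1440, (A,merge)→1500, (C,hash)→1800, (C,nl)→7260, (A,nl)→7320; best=960 via (A,hash)
  {AE}: card=240; try (E,nl_idx)→720, (A,hash)→880, (E,merge)→1120, (A,merge)→1140, (E,hash)→1240, (E,nl)→4860 …(+1); best=720 via (E,nl_idx)
  {BCD}: card=120; try (D,hash)→1680, (C,hash)→2240, (D,merge)→2320, (C,merge)→2360, (D,nl)→5880, (C,nl)→14840; best=1680 via (D,hash)
  {ABC}: card=480; try (A,hash)→1920, (A,merge)→2460, (B,hash)→3120, (B,nl_idx)→4800, (B,merge)→6720, (A,nl)→8280 …(+1); best=1920 via (A,hash)
  {ACE}: card=1920; try (E,hash)→2560, (C,hash)→2640, (C,merge)→3840, (E,nl_idx)→6240, (E,merge)→6400, (C,nl)→29520 …(+1); best=2560 via (E,hash)
  {ABCD}: card=480; try (A,hash)→2520, (D,hash)→2880, (A,merge)→3060, (D,merge)→7000, (A,nl)→8880, (D,nl)→21120; best=2520 via (A,hash)
  {ABCE}: card=1920; try (E,hash)→3520, (B,hash)→6160, (E,nl_idx)→7200, (E,merge)→7360, (B,nl_idx)→17920, (B,merge)→26560 …(+2); best=3520 via (E,hash)
  {ABCDE}: card=1920; try (E,hash)→4120, (D,hash)→5920, (E,nl_idx)→7800, (E,merge)→7960, (D,merge)→26840, (E,nl)→40920 …(+1); best=4120 via (E,hash)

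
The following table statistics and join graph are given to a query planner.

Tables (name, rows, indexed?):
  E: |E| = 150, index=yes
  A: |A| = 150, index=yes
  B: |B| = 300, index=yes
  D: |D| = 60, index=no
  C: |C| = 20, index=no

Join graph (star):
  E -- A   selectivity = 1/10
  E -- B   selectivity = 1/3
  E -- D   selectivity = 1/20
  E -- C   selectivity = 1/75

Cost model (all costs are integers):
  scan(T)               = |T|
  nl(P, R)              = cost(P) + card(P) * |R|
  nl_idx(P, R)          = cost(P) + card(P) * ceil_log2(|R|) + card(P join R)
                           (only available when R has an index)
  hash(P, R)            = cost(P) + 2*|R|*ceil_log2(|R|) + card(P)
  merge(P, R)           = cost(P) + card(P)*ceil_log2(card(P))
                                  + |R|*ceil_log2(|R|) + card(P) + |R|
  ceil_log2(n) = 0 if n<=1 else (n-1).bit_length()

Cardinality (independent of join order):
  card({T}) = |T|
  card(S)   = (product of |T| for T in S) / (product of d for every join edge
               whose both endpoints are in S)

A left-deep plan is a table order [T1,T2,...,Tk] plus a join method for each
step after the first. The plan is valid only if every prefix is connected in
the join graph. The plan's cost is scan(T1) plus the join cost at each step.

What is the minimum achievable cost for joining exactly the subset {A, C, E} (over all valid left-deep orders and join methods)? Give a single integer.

1140

Selinger DP over subsets of {A,C,E}:
  {E}: scan cost=150, card=150
  {A}: scan cost=150, card=150
  {C}: scan cost=20, card=20
  {AE}: card=2250; try (E,hash)→2700, (A,hash)→2700, (E,merge)→2850, (A,merge)→2850, (E,nl_idx)→3600, (A,nl_idx)→3600 …(+2); best=2700 via (E,hash)
  {CE}: card=40; try (E,nl_idx)→220, (C,hash)→500, (E,merge)→1490, (C,merge)→1620, (E,hash)→2440, (E,nl)→3020 …(+1); best=220 via (E,nl_idx)
  {ACE}: card=600; try (A,nl_idx)→1140, (A,merge)→1850, (A,hash)→2660, (C,hash)→5150, (A,nl)→6220, (C,merge)→32070 …(+1); best=1140 via (A,nl_idx)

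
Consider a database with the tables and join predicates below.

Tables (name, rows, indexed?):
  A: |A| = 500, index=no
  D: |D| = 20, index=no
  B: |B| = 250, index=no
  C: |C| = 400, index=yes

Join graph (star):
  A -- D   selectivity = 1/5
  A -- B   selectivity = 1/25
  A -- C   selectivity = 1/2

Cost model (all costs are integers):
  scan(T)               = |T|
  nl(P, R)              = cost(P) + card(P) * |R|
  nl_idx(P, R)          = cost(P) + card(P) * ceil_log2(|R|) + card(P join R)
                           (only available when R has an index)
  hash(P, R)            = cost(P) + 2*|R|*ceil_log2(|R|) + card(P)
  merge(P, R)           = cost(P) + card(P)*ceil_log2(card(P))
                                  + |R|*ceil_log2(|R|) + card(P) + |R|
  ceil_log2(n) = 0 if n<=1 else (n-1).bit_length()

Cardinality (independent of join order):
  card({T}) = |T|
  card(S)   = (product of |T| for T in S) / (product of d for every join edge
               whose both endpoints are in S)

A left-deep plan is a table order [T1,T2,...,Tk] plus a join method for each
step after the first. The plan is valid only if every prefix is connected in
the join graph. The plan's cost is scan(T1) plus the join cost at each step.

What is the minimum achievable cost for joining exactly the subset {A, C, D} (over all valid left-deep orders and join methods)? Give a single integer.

10400

Selinger DP over subsets of {A,C,D}:
  {A}: scan cost=500, card=500
  {D}: scan cost=20, card=20
  {C}: scan cost=400, card=400
  {AD}: card=2000; try (D,hash)→1200, (A,merge)→5140, (D,merge)→5620, (A,hash)→9040, (A,nl)→10020, (D,nl)→10500; best=1200 via (D,hash)
  {AC}: card=100000; try (C,hash)→8200, (A,merge)→9400, (C,merge)→9500, (A,hash)→9800, (C,nl_idx)→105000, (A,nl)→200400 …(+1); best=8200 via (C,hash)
  {ACD}: card=400000; try (C,hash)→10400, (C,merge)→29200, (D,hash)→108400, (C,nl_idx)→419200, (C,nl)→801200, (D,merge)→1808320 …(+1); best=10400 via (C,hash)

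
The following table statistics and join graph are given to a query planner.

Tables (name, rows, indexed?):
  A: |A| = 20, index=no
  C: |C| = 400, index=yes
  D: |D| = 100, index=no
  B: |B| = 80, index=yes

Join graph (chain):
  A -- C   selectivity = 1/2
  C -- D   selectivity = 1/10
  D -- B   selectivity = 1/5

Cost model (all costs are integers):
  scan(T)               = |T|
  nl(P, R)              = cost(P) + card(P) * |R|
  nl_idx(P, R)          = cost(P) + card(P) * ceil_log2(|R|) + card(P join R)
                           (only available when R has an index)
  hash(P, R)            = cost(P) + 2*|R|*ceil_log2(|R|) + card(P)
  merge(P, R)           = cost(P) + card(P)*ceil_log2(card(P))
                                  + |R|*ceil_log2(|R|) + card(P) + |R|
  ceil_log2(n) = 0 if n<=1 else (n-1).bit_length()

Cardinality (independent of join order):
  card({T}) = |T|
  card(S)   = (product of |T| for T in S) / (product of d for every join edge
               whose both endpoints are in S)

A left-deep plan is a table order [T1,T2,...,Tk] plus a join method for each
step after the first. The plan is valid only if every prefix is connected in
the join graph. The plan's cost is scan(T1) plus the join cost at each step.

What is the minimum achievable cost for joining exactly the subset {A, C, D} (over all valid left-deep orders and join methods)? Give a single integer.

Selinger DP over subsets of {A,C,D}:
  {A}: scan cost=20, card=20
  {C}: scan cost=400, card=400
  {D}: scan cost=100, card=100
  {AC}: card=4000; try (A,hash)→1000, (C,merge)→4140, (C,nl_idx)→4200, (A,merge)→4520, (C,hash)→7240, (C,nl)→8020 …(+1); best=1000 via (A,hash)
  {CD}: card=4000; try (D,hash)→2200, (C,merge)→4900, (C,nl_idx)→5000, (D,merge)→5200, (C,hash)→7400, (C,nl)→40100 …(+1); best=2200 via (D,hash)
  {ACD}: card=40000; try (D,hash)→6400, (A,hash)→6400, (D,merge)→53800, (A,merge)→54320, (A,nl)→82200, (D,nl)→401000; best=6400 via (D,hash)

6400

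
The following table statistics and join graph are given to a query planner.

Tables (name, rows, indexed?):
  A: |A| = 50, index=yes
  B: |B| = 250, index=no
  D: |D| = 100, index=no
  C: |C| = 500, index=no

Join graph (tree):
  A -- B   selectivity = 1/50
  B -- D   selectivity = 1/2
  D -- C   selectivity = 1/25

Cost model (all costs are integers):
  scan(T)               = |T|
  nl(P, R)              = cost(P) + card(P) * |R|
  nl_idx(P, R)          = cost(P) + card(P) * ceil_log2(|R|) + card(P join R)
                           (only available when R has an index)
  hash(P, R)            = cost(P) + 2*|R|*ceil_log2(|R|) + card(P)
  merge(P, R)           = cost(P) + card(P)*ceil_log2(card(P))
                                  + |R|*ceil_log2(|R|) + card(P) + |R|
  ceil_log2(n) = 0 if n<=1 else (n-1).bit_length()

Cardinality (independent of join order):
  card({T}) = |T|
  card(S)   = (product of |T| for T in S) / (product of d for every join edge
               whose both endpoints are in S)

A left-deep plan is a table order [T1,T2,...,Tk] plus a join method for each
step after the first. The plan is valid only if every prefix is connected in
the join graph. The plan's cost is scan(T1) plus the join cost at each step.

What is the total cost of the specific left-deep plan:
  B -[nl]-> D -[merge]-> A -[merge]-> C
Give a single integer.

405600

step 1: scan B: cost=250, card=250
step 2: join D via nl
    card(P join D) = 250*100/(2) = 12500
    cost = 250 + 250*100 = 25250
step 3: join A via merge
    card(P join A) = 12500*50/(50) = 12500
    cost = 25250 + 12500*14 + 50*6 + 12500 + 50 = 213100
step 4: join C via merge
    card(P join C) = 12500*500/(25) = 250000
    cost = 213100 + 12500*14 + 500*9 + 12500 + 500 = 405600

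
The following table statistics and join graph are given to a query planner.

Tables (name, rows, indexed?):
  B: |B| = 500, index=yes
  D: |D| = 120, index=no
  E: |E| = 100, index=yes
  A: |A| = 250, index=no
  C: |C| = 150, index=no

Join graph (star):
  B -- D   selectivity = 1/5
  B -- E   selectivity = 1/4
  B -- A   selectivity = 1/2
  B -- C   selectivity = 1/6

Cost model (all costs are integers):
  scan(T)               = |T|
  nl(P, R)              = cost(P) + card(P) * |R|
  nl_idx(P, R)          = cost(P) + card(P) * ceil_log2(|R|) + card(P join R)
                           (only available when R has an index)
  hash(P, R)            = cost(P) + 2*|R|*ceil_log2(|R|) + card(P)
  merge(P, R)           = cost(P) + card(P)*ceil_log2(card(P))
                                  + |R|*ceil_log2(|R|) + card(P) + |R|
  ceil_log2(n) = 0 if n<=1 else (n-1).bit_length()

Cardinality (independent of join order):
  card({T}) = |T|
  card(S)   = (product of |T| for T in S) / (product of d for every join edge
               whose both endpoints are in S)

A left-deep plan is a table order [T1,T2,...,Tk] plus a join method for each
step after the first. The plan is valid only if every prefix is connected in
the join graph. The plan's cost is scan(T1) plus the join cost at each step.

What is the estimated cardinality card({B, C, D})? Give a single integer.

300000

Tables in S: B(500), C(150), D(120)
Edges inside S: B-D(d=5), B-C(d=6)
numerator = 500 * 150 * 120 = 9000000
denominator = 5 * 6 = 30
card(S) = 9000000 / 30 = 300000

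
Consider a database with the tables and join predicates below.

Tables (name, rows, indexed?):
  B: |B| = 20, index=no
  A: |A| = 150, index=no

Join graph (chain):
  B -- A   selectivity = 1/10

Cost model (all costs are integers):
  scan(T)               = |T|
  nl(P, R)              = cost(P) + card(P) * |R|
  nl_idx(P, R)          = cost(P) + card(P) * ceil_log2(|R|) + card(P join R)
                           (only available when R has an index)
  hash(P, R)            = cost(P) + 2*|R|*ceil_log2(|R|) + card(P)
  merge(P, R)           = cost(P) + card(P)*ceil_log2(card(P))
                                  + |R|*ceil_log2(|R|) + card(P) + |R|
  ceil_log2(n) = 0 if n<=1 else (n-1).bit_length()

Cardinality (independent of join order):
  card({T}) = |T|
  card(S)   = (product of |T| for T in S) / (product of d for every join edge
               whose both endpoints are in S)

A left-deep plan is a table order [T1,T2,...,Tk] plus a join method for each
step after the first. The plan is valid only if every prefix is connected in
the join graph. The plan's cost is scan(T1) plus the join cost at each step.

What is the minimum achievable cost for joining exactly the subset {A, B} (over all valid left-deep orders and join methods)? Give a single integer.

500

Selinger DP over subsets of {A,B}:
  {B}: scan cost=20, card=20
  {A}: scan cost=150, card=150
  {AB}: card=300; try (B,hash)→500, (A,merge)→1490, (B,merge)→1620, (A,hash)→2440, (A,nl)→3020, (B,nl)→3150; best=500 via (B,hash)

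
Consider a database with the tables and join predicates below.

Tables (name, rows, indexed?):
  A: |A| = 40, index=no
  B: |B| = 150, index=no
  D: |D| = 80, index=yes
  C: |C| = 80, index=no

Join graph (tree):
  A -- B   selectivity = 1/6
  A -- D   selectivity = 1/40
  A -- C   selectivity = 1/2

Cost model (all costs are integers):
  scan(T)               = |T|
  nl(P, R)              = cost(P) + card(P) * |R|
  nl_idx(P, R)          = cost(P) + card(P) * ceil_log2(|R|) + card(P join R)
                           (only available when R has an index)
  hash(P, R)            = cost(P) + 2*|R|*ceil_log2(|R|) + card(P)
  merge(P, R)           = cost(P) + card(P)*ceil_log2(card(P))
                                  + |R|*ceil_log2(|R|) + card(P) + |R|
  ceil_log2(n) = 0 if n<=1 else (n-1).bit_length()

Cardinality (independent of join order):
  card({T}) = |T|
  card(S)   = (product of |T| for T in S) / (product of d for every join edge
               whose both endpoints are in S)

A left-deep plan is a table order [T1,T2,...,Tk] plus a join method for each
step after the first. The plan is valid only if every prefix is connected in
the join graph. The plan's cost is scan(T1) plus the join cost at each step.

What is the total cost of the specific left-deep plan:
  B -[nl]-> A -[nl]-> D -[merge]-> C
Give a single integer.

110790

step 1: scan B: cost=150, card=150
step 2: join A via nl
    card(P join A) = 150*40/(6) = 1000
    cost = 150 + 150*40 = 6150
step 3: join D via nl
    card(P join D) = 1000*80/(40) = 2000
    cost = 6150 + 1000*80 = 86150
step 4: join C via merge
    card(P join C) = 2000*80/(2) = 80000
    cost = 86150 + 2000*11 + 80*7 + 2000 + 80 = 110790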